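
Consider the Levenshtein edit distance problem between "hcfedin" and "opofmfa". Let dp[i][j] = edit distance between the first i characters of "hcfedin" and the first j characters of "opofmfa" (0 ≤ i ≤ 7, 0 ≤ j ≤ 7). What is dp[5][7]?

   ''  o  p  o  f  m  f  a
''  0  1  2  3  4  5  6  7
 h  1  1  2  3  4  5  6  7
 c  2  2  2  3  4  5  6  7
 f  3  3  3  3  3  4  5  6
 e  4  4  4  4  4  4  5  6
 d  5  5  5  5  5  5  5  6
 i  6  6  6  6  6  6  6  6
 n  7  7  7  7  7  7  7  7

6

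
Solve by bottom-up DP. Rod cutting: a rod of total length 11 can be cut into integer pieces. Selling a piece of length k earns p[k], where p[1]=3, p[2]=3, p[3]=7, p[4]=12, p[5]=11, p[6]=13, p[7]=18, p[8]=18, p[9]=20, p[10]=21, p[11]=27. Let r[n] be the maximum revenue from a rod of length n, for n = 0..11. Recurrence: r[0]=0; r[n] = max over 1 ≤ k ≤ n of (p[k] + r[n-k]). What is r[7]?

   n    0    1    2    3    4    5    6    7    8    9   10   11
r[n]    0    3    6    9   12   15   18   21   24   27   30   33

21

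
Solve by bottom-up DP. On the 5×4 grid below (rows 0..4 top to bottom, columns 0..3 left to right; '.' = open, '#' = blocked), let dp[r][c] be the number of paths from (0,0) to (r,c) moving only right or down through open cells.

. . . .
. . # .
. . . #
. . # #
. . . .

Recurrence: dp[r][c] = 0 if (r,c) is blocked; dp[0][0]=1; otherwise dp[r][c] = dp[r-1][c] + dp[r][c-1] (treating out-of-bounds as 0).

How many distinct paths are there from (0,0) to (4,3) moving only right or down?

r\c   0   1   2   3
  0   1   1   1   1
  1   1   2   0   1
  2   1   3   3   0
  3   1   4   0   0
  4   1   5   5   5

5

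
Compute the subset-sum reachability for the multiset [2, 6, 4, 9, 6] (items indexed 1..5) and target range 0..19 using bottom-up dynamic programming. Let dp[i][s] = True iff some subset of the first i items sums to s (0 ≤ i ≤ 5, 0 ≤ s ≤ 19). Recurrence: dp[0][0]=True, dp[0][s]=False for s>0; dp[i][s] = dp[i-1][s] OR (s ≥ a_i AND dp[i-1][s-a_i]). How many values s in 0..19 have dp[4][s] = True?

13

i\s   0   1   2   3   4   5   6   7   8   9  10  11  12  13  14  15  16  17  18  19
  0   T   F   F   F   F   F   F   F   F   F   F   F   F   F   F   F   F   F   F   F
  1   T   F   T   F   F   F   F   F   F   F   F   F   F   F   F   F   F   F   F   F
  2   T   F   T   F   F   F   T   F   T   F   F   F   F   F   F   F   F   F   F   F
  3   T   F   T   F   T   F   T   F   T   F   T   F   T   F   F   F   F   F   F   F
  4   T   F   T   F   T   F   T   F   T   T   T   T   T   T   F   T   F   T   F   T
  5   T   F   T   F   T   F   T   F   T   T   T   T   T   T   T   T   T   T   T   T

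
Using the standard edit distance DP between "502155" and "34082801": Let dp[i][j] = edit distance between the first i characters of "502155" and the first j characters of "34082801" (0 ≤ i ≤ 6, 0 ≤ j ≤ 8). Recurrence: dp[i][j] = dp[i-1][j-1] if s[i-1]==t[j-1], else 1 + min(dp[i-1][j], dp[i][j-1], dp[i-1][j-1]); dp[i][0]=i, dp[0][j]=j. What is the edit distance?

   ''  3  4  0  8  2  8  0  1
''  0  1  2  3  4  5  6  7  8
 5  1  1  2  3  4  5  6  7  8
 0  2  2  2  2  3  4  5  6  7
 2  3  3  3  3  3  3  4  5  6
 1  4  4  4  4  4  4  4  5  5
 5  5  5  5  5  5  5  5  5  6
 5  6  6  6  6  6  6  6  6  6

6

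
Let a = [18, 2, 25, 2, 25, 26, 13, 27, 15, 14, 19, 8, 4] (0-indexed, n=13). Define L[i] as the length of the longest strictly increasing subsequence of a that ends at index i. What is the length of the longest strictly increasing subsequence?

   i    0    1    2    3    4    5    6    7    8    9   10   11   12
a[i]   18    2   25    2   25   26   13   27   15   14   19    8    4
L[i]    1    1    2    1    2    3    2    4    3    3    4    2    2

4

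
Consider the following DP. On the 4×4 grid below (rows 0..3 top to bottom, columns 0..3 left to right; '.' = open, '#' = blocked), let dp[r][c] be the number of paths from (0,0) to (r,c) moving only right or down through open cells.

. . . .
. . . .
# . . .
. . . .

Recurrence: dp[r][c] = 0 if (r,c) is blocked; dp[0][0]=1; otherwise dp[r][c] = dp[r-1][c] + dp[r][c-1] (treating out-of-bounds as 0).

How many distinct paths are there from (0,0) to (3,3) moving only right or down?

r\c   0   1   2   3
  0   1   1   1   1
  1   1   2   3   4
  2   0   2   5   9
  3   0   2   7  16

16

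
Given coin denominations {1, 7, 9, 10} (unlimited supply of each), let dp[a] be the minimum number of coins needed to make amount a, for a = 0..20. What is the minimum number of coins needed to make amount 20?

 a  0  1  2  3  4  5  6  7  8  9 10 11 12 13 14 15 16 17 18 19 20
dp  0  1  2  3  4  5  6  1  2  1  1  2  3  4  2  3  2  2  2  2  2

2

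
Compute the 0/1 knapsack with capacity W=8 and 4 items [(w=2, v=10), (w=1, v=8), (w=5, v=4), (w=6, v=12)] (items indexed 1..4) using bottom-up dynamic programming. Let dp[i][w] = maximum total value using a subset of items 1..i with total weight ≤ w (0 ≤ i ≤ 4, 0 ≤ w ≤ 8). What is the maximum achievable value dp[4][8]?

22

i\w   0   1   2   3   4   5   6   7   8
  0   0   0   0   0   0   0   0   0   0
  1   0   0  10  10  10  10  10  10  10
  2   0   8  10  18  18  18  18  18  18
  3   0   8  10  18  18  18  18  18  22
  4   0   8  10  18  18  18  18  20  22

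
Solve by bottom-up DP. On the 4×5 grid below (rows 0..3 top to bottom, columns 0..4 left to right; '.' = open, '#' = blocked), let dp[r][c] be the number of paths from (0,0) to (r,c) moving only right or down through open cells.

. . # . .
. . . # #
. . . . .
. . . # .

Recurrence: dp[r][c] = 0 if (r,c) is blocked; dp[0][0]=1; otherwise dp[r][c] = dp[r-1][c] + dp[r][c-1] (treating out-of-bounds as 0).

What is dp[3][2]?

9

r\c   0   1   2   3   4
  0   1   1   0   0   0
  1   1   2   2   0   0
  2   1   3   5   5   5
  3   1   4   9   0   5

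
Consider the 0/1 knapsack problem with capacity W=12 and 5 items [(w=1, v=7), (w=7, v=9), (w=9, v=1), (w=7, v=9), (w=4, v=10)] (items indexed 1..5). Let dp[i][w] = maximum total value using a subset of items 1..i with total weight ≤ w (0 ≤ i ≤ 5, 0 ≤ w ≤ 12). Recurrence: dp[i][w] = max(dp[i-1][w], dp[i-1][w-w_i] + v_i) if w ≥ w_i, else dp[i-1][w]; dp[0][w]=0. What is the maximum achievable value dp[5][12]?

i\w   0   1   2   3   4   5   6   7   8   9  10  11  12
  0   0   0   0   0   0   0   0   0   0   0   0   0   0
  1   0   7   7   7   7   7   7   7   7   7   7   7   7
  2   0   7   7   7   7   7   7   9  16  16  16  16  16
  3   0   7   7   7   7   7   7   9  16  16  16  16  16
  4   0   7   7   7   7   7   7   9  16  16  16  16  16
  5   0   7   7   7  10  17  17  17  17  17  17  19  26

26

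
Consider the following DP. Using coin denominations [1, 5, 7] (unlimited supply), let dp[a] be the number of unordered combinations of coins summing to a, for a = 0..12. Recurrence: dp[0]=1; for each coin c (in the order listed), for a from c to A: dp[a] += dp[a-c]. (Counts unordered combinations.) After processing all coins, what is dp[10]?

4

after  coin     0     1     2     3     4     5     6     7     8     9    10    11    12
          1     1     1     1     1     1     1     1     1     1     1     1     1     1
          5     1     1     1     1     1     2     2     2     2     2     3     3     3
          7     1     1     1     1     1     2     2     3     3     3     4     4     5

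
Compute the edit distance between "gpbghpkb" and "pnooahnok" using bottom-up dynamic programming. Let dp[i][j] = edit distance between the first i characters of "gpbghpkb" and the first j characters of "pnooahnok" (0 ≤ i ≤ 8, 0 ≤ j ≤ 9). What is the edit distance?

   ''  p  n  o  o  a  h  n  o  k
''  0  1  2  3  4  5  6  7  8  9
 g  1  1  2  3  4  5  6  7  8  9
 p  2  1  2  3  4  5  6  7  8  9
 b  3  2  2  3  4  5  6  7  8  9
 g  4  3  3  3  4  5  6  7  8  9
 h  5  4  4  4  4  5  5  6  7  8
 p  6  5  5  5  5  5  6  6  7  8
 k  7  6  6  6  6  6  6  7  7  7
 b  8  7  7  7  7  7  7  7  8  8

8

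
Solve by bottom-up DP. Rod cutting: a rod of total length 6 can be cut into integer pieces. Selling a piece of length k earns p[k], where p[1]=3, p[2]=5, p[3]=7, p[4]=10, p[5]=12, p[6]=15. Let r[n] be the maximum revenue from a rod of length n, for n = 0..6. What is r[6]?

   n    0    1    2    3    4    5    6
r[n]    0    3    6    9   12   15   18

18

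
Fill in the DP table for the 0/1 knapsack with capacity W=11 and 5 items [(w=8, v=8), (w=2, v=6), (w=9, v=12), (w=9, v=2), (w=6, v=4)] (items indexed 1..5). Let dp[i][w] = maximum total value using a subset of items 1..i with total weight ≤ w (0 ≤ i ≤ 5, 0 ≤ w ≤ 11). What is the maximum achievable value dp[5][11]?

i\w   0   1   2   3   4   5   6   7   8   9  10  11
  0   0   0   0   0   0   0   0   0   0   0   0   0
  1   0   0   0   0   0   0   0   0   8   8   8   8
  2   0   0   6   6   6   6   6   6   8   8  14  14
  3   0   0   6   6   6   6   6   6   8  12  14  18
  4   0   0   6   6   6   6   6   6   8  12  14  18
  5   0   0   6   6   6   6   6   6  10  12  14  18

18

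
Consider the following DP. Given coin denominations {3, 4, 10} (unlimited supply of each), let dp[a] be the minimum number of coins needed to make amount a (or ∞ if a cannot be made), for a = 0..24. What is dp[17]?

3

 a  0  1  2  3  4  5  6  7  8  9 10 11 12 13 14 15 16 17 18 19 20 21 22 23 24
dp  0  -  -  1  1  -  2  2  2  3  1  3  3  2  2  4  3  3  3  4  2  4  4  3  3
(- denotes ∞ / unreachable)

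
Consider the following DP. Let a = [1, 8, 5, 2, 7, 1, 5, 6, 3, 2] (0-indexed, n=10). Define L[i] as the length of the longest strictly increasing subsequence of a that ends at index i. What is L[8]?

3

   i    0    1    2    3    4    5    6    7    8    9
a[i]    1    8    5    2    7    1    5    6    3    2
L[i]    1    2    2    2    3    1    3    4    3    2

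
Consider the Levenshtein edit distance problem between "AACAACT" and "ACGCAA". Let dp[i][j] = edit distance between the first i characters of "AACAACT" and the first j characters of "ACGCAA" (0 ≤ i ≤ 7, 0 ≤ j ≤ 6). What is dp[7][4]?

   ''  A  C  G  C  A  A
''  0  1  2  3  4  5  6
 A  1  0  1  2  3  4  5
 A  2  1  1  2  3  3  4
 C  3  2  1  2  2  3  4
 A  4  3  2  2  3  2  3
 A  5  4  3  3  3  3  2
 C  6  5  4  4  3  4  3
 T  7  6  5  5  4  4  4

4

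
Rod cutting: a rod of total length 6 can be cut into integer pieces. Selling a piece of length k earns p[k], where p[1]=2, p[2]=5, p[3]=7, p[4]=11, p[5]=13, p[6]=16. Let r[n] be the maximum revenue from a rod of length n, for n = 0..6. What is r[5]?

13

   n    0    1    2    3    4    5    6
r[n]    0    2    5    7   11   13   16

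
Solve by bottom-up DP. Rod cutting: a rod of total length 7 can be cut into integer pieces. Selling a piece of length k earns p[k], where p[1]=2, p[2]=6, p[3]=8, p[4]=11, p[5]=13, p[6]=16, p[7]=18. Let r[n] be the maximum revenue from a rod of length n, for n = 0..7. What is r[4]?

   n    0    1    2    3    4    5    6    7
r[n]    0    2    6    8   12   14   18   20

12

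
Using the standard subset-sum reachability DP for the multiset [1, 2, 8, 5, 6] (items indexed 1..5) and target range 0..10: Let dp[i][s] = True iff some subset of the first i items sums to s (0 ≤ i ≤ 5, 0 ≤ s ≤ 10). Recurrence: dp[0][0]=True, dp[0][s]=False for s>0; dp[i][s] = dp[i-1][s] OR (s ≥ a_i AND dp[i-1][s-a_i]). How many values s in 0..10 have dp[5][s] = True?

10

i\s   0   1   2   3   4   5   6   7   8   9  10
  0   T   F   F   F   F   F   F   F   F   F   F
  1   T   T   F   F   F   F   F   F   F   F   F
  2   T   T   T   T   F   F   F   F   F   F   F
  3   T   T   T   T   F   F   F   F   T   T   T
  4   T   T   T   T   F   T   T   T   T   T   T
  5   T   T   T   T   F   T   T   T   T   T   T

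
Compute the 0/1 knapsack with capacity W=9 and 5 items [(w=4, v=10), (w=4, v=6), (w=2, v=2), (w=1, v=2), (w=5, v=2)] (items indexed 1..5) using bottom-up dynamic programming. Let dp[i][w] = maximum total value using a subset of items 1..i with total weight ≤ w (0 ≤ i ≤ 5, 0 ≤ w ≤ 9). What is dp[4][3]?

4

i\w   0   1   2   3   4   5   6   7   8   9
  0   0   0   0   0   0   0   0   0   0   0
  1   0   0   0   0  10  10  10  10  10  10
  2   0   0   0   0  10  10  10  10  16  16
  3   0   0   2   2  10  10  12  12  16  16
  4   0   2   2   4  10  12  12  14  16  18
  5   0   2   2   4  10  12  12  14  16  18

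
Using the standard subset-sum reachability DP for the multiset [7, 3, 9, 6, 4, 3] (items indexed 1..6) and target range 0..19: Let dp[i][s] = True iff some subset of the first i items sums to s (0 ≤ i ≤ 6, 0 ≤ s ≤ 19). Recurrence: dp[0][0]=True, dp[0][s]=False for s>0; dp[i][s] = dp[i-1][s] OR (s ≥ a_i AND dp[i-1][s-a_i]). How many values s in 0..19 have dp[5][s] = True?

16

i\s   0   1   2   3   4   5   6   7   8   9  10  11  12  13  14  15  16  17  18  19
  0   T   F   F   F   F   F   F   F   F   F   F   F   F   F   F   F   F   F   F   F
  1   T   F   F   F   F   F   F   T   F   F   F   F   F   F   F   F   F   F   F   F
  2   T   F   F   T   F   F   F   T   F   F   T   F   F   F   F   F   F   F   F   F
  3   T   F   F   T   F   F   F   T   F   T   T   F   T   F   F   F   T   F   F   T
  4   T   F   F   T   F   F   T   T   F   T   T   F   T   T   F   T   T   F   T   T
  5   T   F   F   T   T   F   T   T   F   T   T   T   T   T   T   T   T   T   T   T
  6   T   F   F   T   T   F   T   T   F   T   T   T   T   T   T   T   T   T   T   T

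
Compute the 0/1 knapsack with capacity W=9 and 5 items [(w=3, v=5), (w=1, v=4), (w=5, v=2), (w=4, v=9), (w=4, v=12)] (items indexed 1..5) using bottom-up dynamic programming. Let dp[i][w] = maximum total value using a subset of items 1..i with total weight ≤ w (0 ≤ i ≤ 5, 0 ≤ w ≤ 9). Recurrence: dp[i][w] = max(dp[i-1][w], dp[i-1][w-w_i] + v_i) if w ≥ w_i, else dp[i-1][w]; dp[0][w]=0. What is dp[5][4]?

i\w   0   1   2   3   4   5   6   7   8   9
  0   0   0   0   0   0   0   0   0   0   0
  1   0   0   0   5   5   5   5   5   5   5
  2   0   4   4   5   9   9   9   9   9   9
  3   0   4   4   5   9   9   9   9   9  11
  4   0   4   4   5   9  13  13  14  18  18
  5   0   4   4   5  12  16  16  17  21  25

12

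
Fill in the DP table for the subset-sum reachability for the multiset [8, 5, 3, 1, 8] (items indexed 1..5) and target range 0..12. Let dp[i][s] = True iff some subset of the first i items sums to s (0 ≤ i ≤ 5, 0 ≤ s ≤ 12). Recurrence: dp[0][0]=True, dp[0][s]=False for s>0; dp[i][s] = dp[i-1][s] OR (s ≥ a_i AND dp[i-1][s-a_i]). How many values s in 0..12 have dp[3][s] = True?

5

i\s   0   1   2   3   4   5   6   7   8   9  10  11  12
  0   T   F   F   F   F   F   F   F   F   F   F   F   F
  1   T   F   F   F   F   F   F   F   T   F   F   F   F
  2   T   F   F   F   F   T   F   F   T   F   F   F   F
  3   T   F   F   T   F   T   F   F   T   F   F   T   F
  4   T   T   F   T   T   T   T   F   T   T   F   T   T
  5   T   T   F   T   T   T   T   F   T   T   F   T   T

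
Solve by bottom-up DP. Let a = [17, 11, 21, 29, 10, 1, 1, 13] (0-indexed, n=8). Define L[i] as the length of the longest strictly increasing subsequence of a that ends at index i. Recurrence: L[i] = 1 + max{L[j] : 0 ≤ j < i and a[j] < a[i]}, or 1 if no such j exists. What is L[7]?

2

   i    0    1    2    3    4    5    6    7
a[i]   17   11   21   29   10    1    1   13
L[i]    1    1    2    3    1    1    1    2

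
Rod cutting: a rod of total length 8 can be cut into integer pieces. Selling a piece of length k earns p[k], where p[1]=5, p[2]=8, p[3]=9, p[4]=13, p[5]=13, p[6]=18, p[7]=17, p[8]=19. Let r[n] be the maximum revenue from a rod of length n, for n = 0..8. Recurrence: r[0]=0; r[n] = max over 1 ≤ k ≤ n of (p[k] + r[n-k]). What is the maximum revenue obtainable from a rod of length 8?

40

   n    0    1    2    3    4    5    6    7    8
r[n]    0    5   10   15   20   25   30   35   40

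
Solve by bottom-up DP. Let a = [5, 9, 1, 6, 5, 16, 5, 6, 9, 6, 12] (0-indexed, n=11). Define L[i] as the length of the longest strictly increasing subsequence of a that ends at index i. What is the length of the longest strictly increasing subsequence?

   i    0    1    2    3    4    5    6    7    8    9   10
a[i]    5    9    1    6    5   16    5    6    9    6   12
L[i]    1    2    1    2    2    3    2    3    4    3    5

5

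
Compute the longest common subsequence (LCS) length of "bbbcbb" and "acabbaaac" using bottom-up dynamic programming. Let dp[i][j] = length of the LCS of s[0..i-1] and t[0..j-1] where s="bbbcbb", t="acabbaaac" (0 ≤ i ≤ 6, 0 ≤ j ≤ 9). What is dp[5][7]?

   ''  a  c  a  b  b  a  a  a  c
''  0  0  0  0  0  0  0  0  0  0
 b  0  0  0  0  1  1  1  1  1  1
 b  0  0  0  0  1  2  2  2  2  2
 b  0  0  0  0  1  2  2  2  2  2
 c  0  0  1  1  1  2  2  2  2  3
 b  0  0  1  1  2  2  2  2  2  3
 b  0  0  1  1  2  3  3  3  3  3

2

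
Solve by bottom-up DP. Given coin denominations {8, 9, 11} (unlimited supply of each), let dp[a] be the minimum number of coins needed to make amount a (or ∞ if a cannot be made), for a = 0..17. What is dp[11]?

1

 a  0  1  2  3  4  5  6  7  8  9 10 11 12 13 14 15 16 17
dp  0  -  -  -  -  -  -  -  1  1  -  1  -  -  -  -  2  2
(- denotes ∞ / unreachable)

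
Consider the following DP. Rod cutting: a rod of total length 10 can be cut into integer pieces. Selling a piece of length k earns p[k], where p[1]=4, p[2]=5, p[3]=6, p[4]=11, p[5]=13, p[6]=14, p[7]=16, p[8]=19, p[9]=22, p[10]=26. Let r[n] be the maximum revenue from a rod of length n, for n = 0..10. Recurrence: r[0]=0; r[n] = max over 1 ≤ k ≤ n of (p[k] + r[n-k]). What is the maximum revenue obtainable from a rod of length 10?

40

   n    0    1    2    3    4    5    6    7    8    9   10
r[n]    0    4    8   12   16   20   24   28   32   36   40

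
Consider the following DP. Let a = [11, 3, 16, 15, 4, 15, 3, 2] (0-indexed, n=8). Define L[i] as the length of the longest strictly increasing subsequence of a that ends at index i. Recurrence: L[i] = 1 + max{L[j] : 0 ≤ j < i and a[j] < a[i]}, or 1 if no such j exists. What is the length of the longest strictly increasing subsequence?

3

   i    0    1    2    3    4    5    6    7
a[i]   11    3   16   15    4   15    3    2
L[i]    1    1    2    2    2    3    1    1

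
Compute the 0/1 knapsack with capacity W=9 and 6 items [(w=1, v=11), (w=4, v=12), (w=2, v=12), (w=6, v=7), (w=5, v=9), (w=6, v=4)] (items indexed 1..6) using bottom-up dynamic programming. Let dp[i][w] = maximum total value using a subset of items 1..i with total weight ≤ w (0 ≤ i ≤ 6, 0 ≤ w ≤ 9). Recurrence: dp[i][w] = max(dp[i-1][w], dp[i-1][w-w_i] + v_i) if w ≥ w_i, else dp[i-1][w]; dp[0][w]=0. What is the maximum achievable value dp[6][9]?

35

i\w   0   1   2   3   4   5   6   7   8   9
  0   0   0   0   0   0   0   0   0   0   0
  1   0  11  11  11  11  11  11  11  11  11
  2   0  11  11  11  12  23  23  23  23  23
  3   0  11  12  23  23  23  24  35  35  35
  4   0  11  12  23  23  23  24  35  35  35
  5   0  11  12  23  23  23  24  35  35  35
  6   0  11  12  23  23  23  24  35  35  35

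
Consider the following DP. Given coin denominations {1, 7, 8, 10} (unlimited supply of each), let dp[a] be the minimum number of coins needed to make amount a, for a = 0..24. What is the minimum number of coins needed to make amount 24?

 a  0  1  2  3  4  5  6  7  8  9 10 11 12 13 14 15 16 17 18 19 20 21 22 23 24
dp  0  1  2  3  4  5  6  1  1  2  1  2  3  4  2  2  2  2  2  3  2  3  3  3  3

3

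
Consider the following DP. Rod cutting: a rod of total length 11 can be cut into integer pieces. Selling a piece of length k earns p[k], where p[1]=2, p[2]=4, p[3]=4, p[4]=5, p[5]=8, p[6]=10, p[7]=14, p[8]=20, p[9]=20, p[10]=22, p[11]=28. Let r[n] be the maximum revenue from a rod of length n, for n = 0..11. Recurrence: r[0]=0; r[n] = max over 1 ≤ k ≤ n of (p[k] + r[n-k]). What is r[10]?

   n    0    1    2    3    4    5    6    7    8    9   10   11
r[n]    0    2    4    6    8   10   12   14   20   22   24   28

24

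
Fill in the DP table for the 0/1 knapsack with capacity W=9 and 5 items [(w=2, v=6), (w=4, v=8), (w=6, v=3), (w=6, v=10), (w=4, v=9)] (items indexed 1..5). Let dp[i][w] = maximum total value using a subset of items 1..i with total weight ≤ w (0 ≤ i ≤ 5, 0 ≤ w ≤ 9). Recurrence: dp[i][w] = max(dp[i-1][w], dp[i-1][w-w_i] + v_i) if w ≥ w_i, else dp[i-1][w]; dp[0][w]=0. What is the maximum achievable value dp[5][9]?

17

i\w   0   1   2   3   4   5   6   7   8   9
  0   0   0   0   0   0   0   0   0   0   0
  1   0   0   6   6   6   6   6   6   6   6
  2   0   0   6   6   8   8  14  14  14  14
  3   0   0   6   6   8   8  14  14  14  14
  4   0   0   6   6   8   8  14  14  16  16
  5   0   0   6   6   9   9  15  15  17  17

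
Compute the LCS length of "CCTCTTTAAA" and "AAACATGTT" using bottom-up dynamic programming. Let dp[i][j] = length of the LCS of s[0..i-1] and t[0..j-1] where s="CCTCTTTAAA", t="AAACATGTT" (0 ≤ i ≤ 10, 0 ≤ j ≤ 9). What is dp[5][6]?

   ''  A  A  A  C  A  T  G  T  T
''  0  0  0  0  0  0  0  0  0  0
 C  0  0  0  0  1  1  1  1  1  1
 C  0  0  0  0  1  1  1  1  1  1
 T  0  0  0  0  1  1  2  2  2  2
 C  0  0  0  0  1  1  2  2  2  2
 T  0  0  0  0  1  1  2  2  3  3
 T  0  0  0  0  1  1  2  2  3  4
 T  0  0  0  0  1  1  2  2  3  4
 A  0  1  1  1  1  2  2  2  3  4
 A  0  1  2  2  2  2  2  2  3  4
 A  0  1  2  3  3  3  3  3  3  4

2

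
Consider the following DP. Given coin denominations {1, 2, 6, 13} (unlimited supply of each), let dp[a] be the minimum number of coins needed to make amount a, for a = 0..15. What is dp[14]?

2

 a  0  1  2  3  4  5  6  7  8  9 10 11 12 13 14 15
dp  0  1  1  2  2  3  1  2  2  3  3  4  2  1  2  2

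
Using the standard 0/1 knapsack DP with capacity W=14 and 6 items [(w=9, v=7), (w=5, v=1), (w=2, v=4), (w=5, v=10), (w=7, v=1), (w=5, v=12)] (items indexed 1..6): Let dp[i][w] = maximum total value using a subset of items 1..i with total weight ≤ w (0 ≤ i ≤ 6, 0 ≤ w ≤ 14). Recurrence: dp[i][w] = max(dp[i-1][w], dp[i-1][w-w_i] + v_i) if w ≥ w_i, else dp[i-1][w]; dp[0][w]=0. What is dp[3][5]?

i\w   0   1   2   3   4   5   6   7   8   9  10  11  12  13  14
  0   0   0   0   0   0   0   0   0   0   0   0   0   0   0   0
  1   0   0   0   0   0   0   0   0   0   7   7   7   7   7   7
  2   0   0   0   0   0   1   1   1   1   7   7   7   7   7   8
  3   0   0   4   4   4   4   4   5   5   7   7  11  11  11  11
  4   0   0   4   4   4  10  10  14  14  14  14  14  15  15  17
  5   0   0   4   4   4  10  10  14  14  14  14  14  15  15  17
  6   0   0   4   4   4  12  12  16  16  16  22  22  26  26  26

4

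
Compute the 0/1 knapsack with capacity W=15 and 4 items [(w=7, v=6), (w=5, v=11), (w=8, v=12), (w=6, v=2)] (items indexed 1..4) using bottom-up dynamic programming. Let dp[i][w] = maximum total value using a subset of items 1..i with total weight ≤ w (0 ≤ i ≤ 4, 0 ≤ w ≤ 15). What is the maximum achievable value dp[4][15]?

23

i\w   0   1   2   3   4   5   6   7   8   9  10  11  12  13  14  15
  0   0   0   0   0   0   0   0   0   0   0   0   0   0   0   0   0
  1   0   0   0   0   0   0   0   6   6   6   6   6   6   6   6   6
  2   0   0   0   0   0  11  11  11  11  11  11  11  17  17  17  17
  3   0   0   0   0   0  11  11  11  12  12  12  12  17  23  23  23
  4   0   0   0   0   0  11  11  11  12  12  12  13  17  23  23  23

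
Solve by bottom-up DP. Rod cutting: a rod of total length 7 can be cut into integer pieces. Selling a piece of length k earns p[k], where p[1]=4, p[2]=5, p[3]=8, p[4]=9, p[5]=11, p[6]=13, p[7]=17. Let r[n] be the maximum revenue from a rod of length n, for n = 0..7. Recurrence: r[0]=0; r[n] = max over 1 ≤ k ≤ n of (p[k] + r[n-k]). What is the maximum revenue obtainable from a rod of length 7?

28

   n    0    1    2    3    4    5    6    7
r[n]    0    4    8   12   16   20   24   28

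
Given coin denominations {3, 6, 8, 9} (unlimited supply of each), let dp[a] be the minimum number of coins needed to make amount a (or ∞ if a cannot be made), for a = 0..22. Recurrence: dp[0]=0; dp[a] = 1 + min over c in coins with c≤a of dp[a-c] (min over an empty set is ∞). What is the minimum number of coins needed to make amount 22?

3

 a  0  1  2  3  4  5  6  7  8  9 10 11 12 13 14 15 16 17 18 19 20 21 22
dp  0  -  -  1  -  -  1  -  1  1  -  2  2  -  2  2  2  2  2  3  3  3  3
(- denotes ∞ / unreachable)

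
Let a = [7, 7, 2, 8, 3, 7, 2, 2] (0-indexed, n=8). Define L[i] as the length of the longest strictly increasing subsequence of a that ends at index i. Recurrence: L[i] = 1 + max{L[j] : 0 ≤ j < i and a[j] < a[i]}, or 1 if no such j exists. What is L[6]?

1

   i    0    1    2    3    4    5    6    7
a[i]    7    7    2    8    3    7    2    2
L[i]    1    1    1    2    2    3    1    1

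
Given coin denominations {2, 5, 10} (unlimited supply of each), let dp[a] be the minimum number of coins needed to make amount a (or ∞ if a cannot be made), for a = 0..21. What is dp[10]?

 a  0  1  2  3  4  5  6  7  8  9 10 11 12 13 14 15 16 17 18 19 20 21
dp  0  -  1  -  2  1  3  2  4  3  1  4  2  5  3  2  4  3  5  4  2  5
(- denotes ∞ / unreachable)

1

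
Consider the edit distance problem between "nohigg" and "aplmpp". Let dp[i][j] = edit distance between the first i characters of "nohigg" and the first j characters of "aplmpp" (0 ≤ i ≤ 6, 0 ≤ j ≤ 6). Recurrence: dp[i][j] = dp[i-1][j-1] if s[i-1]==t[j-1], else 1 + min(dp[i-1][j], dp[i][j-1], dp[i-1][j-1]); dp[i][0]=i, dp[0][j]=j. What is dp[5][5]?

5

   ''  a  p  l  m  p  p
''  0  1  2  3  4  5  6
 n  1  1  2  3  4  5  6
 o  2  2  2  3  4  5  6
 h  3  3  3  3  4  5  6
 i  4  4  4  4  4  5  6
 g  5  5  5  5  5  5  6
 g  6  6  6  6  6  6  6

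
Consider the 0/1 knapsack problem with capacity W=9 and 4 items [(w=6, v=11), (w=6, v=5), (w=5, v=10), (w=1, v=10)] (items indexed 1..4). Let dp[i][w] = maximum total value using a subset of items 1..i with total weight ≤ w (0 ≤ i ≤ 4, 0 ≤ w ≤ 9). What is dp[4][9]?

i\w   0   1   2   3   4   5   6   7   8   9
  0   0   0   0   0   0   0   0   0   0   0
  1   0   0   0   0   0   0  11  11  11  11
  2   0   0   0   0   0   0  11  11  11  11
  3   0   0   0   0   0  10  11  11  11  11
  4   0  10  10  10  10  10  20  21  21  21

21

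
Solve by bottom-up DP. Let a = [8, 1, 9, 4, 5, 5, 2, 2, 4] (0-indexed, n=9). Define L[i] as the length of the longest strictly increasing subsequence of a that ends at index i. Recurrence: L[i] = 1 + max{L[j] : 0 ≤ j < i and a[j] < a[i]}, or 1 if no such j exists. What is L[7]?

2

   i    0    1    2    3    4    5    6    7    8
a[i]    8    1    9    4    5    5    2    2    4
L[i]    1    1    2    2    3    3    2    2    3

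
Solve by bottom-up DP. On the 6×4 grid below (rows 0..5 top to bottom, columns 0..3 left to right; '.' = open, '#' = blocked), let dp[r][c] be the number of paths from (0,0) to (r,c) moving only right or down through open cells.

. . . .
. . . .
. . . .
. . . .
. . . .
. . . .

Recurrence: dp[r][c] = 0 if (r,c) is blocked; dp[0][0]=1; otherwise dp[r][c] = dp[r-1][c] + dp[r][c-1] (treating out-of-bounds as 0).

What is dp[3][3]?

20

r\c   0   1   2   3
  0   1   1   1   1
  1   1   2   3   4
  2   1   3   6  10
  3   1   4  10  20
  4   1   5  15  35
  5   1   6  21  56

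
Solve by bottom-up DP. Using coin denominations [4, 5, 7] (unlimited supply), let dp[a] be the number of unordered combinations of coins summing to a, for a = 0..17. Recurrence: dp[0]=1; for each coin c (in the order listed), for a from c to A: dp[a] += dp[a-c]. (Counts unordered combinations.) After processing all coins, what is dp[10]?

after  coin     0     1     2     3     4     5     6     7     8     9    10    11    12    13    14    15    16    17
          4     1     0     0     0     1     0     0     0     1     0     0     0     1     0     0     0     1     0
          5     1     0     0     0     1     1     0     0     1     1     1     0     1     1     1     1     1     1
          7     1     0     0     0     1     1     0     1     1     1     1     1     2     1     2     2     2     2

1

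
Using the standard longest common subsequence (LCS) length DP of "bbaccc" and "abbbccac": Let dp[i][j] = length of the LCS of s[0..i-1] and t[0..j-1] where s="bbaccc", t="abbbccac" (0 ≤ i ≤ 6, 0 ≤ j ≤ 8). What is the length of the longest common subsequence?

5

   ''  a  b  b  b  c  c  a  c
''  0  0  0  0  0  0  0  0  0
 b  0  0  1  1  1  1  1  1  1
 b  0  0  1  2  2  2  2  2  2
 a  0  1  1  2  2  2  2  3  3
 c  0  1  1  2  2  3  3  3  4
 c  0  1  1  2  2  3  4  4  4
 c  0  1  1  2  2  3  4  4  5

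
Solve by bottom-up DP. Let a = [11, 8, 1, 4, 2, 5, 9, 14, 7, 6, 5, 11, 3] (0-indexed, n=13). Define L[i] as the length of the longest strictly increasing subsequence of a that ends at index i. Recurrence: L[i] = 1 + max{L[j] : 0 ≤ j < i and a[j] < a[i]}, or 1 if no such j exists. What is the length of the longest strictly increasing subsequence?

5

   i    0    1    2    3    4    5    6    7    8    9   10   11   12
a[i]   11    8    1    4    2    5    9   14    7    6    5   11    3
L[i]    1    1    1    2    2    3    4    5    4    4    3    5    3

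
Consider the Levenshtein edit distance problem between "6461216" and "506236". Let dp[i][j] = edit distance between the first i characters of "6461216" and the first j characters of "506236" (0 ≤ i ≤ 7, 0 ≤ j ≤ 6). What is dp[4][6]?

5

   ''  5  0  6  2  3  6
''  0  1  2  3  4  5  6
 6  1  1  2  2  3  4  5
 4  2  2  2  3  3  4  5
 6  3  3  3  2  3  4  4
 1  4  4  4  3  3  4  5
 2  5  5  5  4  3  4  5
 1  6  6  6  5  4  4  5
 6  7  7  7  6  5  5  4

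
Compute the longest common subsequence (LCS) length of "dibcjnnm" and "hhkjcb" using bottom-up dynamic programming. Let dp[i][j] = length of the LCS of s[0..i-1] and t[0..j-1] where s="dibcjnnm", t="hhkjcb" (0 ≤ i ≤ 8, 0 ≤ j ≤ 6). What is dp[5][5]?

1

   ''  h  h  k  j  c  b
''  0  0  0  0  0  0  0
 d  0  0  0  0  0  0  0
 i  0  0  0  0  0  0  0
 b  0  0  0  0  0  0  1
 c  0  0  0  0  0  1  1
 j  0  0  0  0  1  1  1
 n  0  0  0  0  1  1  1
 n  0  0  0  0  1  1  1
 m  0  0  0  0  1  1  1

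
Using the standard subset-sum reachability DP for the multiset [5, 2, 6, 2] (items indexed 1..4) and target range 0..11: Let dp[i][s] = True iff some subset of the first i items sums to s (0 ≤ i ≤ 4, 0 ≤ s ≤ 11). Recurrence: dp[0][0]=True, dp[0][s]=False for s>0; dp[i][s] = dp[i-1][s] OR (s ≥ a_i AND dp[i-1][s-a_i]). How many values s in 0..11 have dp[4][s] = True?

i\s   0   1   2   3   4   5   6   7   8   9  10  11
  0   T   F   F   F   F   F   F   F   F   F   F   F
  1   T   F   F   F   F   T   F   F   F   F   F   F
  2   T   F   T   F   F   T   F   T   F   F   F   F
  3   T   F   T   F   F   T   T   T   T   F   F   T
  4   T   F   T   F   T   T   T   T   T   T   T   T

10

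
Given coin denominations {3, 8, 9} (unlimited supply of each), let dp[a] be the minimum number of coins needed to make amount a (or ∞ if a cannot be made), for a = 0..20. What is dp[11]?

2

 a  0  1  2  3  4  5  6  7  8  9 10 11 12 13 14 15 16 17 18 19 20
dp  0  -  -  1  -  -  2  -  1  1  -  2  2  -  3  3  2  2  2  3  3
(- denotes ∞ / unreachable)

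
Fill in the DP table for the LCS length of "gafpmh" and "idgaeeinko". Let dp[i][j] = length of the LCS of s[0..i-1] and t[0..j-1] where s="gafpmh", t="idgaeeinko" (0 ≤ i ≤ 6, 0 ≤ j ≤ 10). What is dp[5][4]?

2

   ''  i  d  g  a  e  e  i  n  k  o
''  0  0  0  0  0  0  0  0  0  0  0
 g  0  0  0  1  1  1  1  1  1  1  1
 a  0  0  0  1  2  2  2  2  2  2  2
 f  0  0  0  1  2  2  2  2  2  2  2
 p  0  0  0  1  2  2  2  2  2  2  2
 m  0  0  0  1  2  2  2  2  2  2  2
 h  0  0  0  1  2  2  2  2  2  2  2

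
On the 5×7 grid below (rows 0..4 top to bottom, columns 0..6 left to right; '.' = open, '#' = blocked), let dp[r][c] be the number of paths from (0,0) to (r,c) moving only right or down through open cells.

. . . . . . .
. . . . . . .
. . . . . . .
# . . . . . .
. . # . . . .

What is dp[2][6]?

28

r\c   0   1   2   3   4   5   6
  0   1   1   1   1   1   1   1
  1   1   2   3   4   5   6   7
  2   1   3   6  10  15  21  28
  3   0   3   9  19  34  55  83
  4   0   3   0  19  53 108 191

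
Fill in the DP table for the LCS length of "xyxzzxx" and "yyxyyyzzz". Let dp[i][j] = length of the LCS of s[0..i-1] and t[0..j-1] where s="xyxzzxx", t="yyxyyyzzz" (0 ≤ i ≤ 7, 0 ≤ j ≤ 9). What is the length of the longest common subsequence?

   ''  y  y  x  y  y  y  z  z  z
''  0  0  0  0  0  0  0  0  0  0
 x  0  0  0  1  1  1  1  1  1  1
 y  0  1  1  1  2  2  2  2  2  2
 x  0  1  1  2  2  2  2  2  2  2
 z  0  1  1  2  2  2  2  3  3  3
 z  0  1  1  2  2  2  2  3  4  4
 x  0  1  1  2  2  2  2  3  4  4
 x  0  1  1  2  2  2  2  3  4  4

4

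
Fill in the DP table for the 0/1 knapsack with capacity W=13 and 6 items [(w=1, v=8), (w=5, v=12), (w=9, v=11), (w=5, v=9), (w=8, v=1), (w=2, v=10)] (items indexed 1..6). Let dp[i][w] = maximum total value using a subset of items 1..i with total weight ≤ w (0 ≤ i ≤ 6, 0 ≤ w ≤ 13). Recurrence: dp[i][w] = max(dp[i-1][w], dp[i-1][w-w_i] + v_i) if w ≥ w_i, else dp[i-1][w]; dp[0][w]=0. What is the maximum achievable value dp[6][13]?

i\w   0   1   2   3   4   5   6   7   8   9  10  11  12  13
  0   0   0   0   0   0   0   0   0   0   0   0   0   0   0
  1   0   8   8   8   8   8   8   8   8   8   8   8   8   8
  2   0   8   8   8   8  12  20  20  20  20  20  20  20  20
  3   0   8   8   8   8  12  20  20  20  20  20  20  20  20
  4   0   8   8   8   8  12  20  20  20  20  21  29  29  29
  5   0   8   8   8   8  12  20  20  20  20  21  29  29  29
  6   0   8  10  18  18  18  20  22  30  30  30  30  31  39

39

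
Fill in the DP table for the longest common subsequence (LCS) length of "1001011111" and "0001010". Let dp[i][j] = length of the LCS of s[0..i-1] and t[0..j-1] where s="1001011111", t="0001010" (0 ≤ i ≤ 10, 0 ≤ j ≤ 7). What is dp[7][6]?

   ''  0  0  0  1  0  1  0
''  0  0  0  0  0  0  0  0
 1  0  0  0  0  1  1  1  1
 0  0  1  1  1  1  2  2  2
 0  0  1  2  2  2  2  2  3
 1  0  1  2  2  3  3  3  3
 0  0  1  2  3  3  4  4  4
 1  0  1  2  3  4  4  5  5
 1  0  1  2  3  4  4  5  5
 1  0  1  2  3  4  4  5  5
 1  0  1  2  3  4  4  5  5
 1  0  1  2  3  4  4  5  5

5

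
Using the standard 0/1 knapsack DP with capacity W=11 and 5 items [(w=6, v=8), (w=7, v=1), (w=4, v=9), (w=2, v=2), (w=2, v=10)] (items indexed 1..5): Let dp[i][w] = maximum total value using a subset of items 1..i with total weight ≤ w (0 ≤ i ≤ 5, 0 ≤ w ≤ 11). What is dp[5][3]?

i\w   0   1   2   3   4   5   6   7   8   9  10  11
  0   0   0   0   0   0   0   0   0   0   0   0   0
  1   0   0   0   0   0   0   8   8   8   8   8   8
  2   0   0   0   0   0   0   8   8   8   8   8   8
  3   0   0   0   0   9   9   9   9   9   9  17  17
  4   0   0   2   2   9   9  11  11  11  11  17  17
  5   0   0  10  10  12  12  19  19  21  21  21  21

10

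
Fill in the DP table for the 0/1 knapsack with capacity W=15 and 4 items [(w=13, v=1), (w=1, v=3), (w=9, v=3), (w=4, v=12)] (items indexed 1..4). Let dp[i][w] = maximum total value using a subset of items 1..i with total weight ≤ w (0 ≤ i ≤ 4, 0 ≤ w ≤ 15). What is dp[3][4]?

3

i\w   0   1   2   3   4   5   6   7   8   9  10  11  12  13  14  15
  0   0   0   0   0   0   0   0   0   0   0   0   0   0   0   0   0
  1   0   0   0   0   0   0   0   0   0   0   0   0   0   1   1   1
  2   0   3   3   3   3   3   3   3   3   3   3   3   3   3   4   4
  3   0   3   3   3   3   3   3   3   3   3   6   6   6   6   6   6
  4   0   3   3   3  12  15  15  15  15  15  15  15  15  15  18  18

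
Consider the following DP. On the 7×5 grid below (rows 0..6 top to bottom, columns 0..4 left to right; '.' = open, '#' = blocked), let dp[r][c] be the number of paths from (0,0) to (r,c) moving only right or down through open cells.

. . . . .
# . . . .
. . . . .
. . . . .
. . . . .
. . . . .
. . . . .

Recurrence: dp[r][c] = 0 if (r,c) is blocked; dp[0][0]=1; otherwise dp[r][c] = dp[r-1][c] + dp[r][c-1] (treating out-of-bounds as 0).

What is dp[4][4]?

r\c   0   1   2   3   4
  0   1   1   1   1   1
  1   0   1   2   3   4
  2   0   1   3   6  10
  3   0   1   4  10  20
  4   0   1   5  15  35
  5   0   1   6  21  56
  6   0   1   7  28  84

35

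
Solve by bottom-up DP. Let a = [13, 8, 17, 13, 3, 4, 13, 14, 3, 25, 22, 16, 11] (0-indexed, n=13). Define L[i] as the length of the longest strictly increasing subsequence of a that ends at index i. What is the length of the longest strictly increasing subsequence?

5

   i    0    1    2    3    4    5    6    7    8    9   10   11   12
a[i]   13    8   17   13    3    4   13   14    3   25   22   16   11
L[i]    1    1    2    2    1    2    3    4    1    5    5    5    3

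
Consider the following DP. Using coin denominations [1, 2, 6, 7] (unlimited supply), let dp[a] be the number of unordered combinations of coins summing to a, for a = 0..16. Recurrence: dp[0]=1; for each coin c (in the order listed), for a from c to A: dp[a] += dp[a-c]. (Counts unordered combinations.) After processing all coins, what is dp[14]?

21

after  coin     0     1     2     3     4     5     6     7     8     9    10    11    12    13    14    15    16
          1     1     1     1     1     1     1     1     1     1     1     1     1     1     1     1     1     1
          2     1     1     2     2     3     3     4     4     5     5     6     6     7     7     8     8     9
          6     1     1     2     2     3     3     5     5     7     7     9     9    12    12    15    15    18
          7     1     1     2     2     3     3     5     6     8     9    11    12    15    17    21    23    27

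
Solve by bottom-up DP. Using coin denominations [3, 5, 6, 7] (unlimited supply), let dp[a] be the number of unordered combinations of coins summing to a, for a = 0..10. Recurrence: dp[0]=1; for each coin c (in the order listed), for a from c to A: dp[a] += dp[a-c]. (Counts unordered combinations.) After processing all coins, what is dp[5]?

1

after  coin     0     1     2     3     4     5     6     7     8     9    10
          3     1     0     0     1     0     0     1     0     0     1     0
          5     1     0     0     1     0     1     1     0     1     1     1
          6     1     0     0     1     0     1     2     0     1     2     1
          7     1     0     0     1     0     1     2     1     1     2     2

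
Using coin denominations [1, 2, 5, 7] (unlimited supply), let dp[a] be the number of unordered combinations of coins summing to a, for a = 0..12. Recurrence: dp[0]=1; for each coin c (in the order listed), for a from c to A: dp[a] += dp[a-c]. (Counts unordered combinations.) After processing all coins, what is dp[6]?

after  coin     0     1     2     3     4     5     6     7     8     9    10    11    12
          1     1     1     1     1     1     1     1     1     1     1     1     1     1
          2     1     1     2     2     3     3     4     4     5     5     6     6     7
          5     1     1     2     2     3     4     5     6     7     8    10    11    13
          7     1     1     2     2     3     4     5     7     8    10    12    14    17

5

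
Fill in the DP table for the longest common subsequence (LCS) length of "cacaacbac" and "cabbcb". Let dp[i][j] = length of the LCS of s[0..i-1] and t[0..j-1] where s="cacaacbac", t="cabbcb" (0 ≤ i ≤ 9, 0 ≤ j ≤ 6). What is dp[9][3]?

   ''  c  a  b  b  c  b
''  0  0  0  0  0  0  0
 c  0  1  1  1  1  1  1
 a  0  1  2  2  2  2  2
 c  0  1  2  2  2  3  3
 a  0  1  2  2  2  3  3
 a  0  1  2  2  2  3  3
 c  0  1  2  2  2  3  3
 b  0  1  2  3  3  3  4
 a  0  1  2  3  3  3  4
 c  0  1  2  3  3  4  4

3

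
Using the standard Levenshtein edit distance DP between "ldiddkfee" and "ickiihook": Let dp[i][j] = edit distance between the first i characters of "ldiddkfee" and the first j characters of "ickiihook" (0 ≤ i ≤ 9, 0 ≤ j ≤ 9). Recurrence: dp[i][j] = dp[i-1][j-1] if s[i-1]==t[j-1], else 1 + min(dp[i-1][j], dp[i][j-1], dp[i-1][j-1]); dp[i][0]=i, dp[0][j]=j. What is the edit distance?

9

   ''  i  c  k  i  i  h  o  o  k
''  0  1  2  3  4  5  6  7  8  9
 l  1  1  2  3  4  5  6  7  8  9
 d  2  2  2  3  4  5  6  7  8  9
 i  3  2  3  3  3  4  5  6  7  8
 d  4  3  3  4  4  4  5  6  7  8
 d  5  4  4  4  5  5  5  6  7  8
 k  6  5  5  4  5  6  6  6  7  7
 f  7  6  6  5  5  6  7  7  7  8
 e  8  7  7  6  6  6  7  8  8  8
 e  9  8  8  7  7  7  7  8  9  9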